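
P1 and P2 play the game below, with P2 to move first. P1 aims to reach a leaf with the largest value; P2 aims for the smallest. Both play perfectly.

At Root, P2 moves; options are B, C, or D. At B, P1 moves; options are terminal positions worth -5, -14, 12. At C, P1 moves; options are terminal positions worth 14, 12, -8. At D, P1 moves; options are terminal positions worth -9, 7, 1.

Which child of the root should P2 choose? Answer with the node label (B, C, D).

D

B (P1): max(-5, -14, 12) = 12
C (P1): max(14, 12, -8) = 14
D (P1): max(-9, 7, 1) = 7
Root (P2): min(12, 14, 7) = 7
P2 picks the child with the lowest value: D (value 7).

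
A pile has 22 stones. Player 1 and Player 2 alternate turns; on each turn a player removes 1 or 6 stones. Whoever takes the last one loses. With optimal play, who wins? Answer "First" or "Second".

Second

Positions where the player to move wins (W) vs loses (L):
i:   0  1  2  3  4  5  6  7  8  9 10 11 12 13 14 15 16 17 18 19 20 21 22
     W  L  W  L  W  L  W  W  L  W  L  W  L  W  W  L  W  L  W  L  W  W  L
Position 22 is L, so the second player wins.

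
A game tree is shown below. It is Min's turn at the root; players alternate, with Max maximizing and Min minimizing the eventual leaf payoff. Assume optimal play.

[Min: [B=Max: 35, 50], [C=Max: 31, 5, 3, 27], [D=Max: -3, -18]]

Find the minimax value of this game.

-3

B (Max): max(35, 50) = 50
C (Max): max(31, 5, 3, 27) = 31
D (Max): max(-3, -18) = -3
Root (Min): min(50, 31, -3) = -3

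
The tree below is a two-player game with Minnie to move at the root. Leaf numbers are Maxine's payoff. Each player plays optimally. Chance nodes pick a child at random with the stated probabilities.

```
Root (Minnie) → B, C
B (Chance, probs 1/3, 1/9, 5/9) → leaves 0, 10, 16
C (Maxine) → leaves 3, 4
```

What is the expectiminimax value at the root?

B (Chance): 1/3·0 + 1/9·10 + 5/9·16 = 10
C (Maxine): max(3, 4) = 4
Root (Minnie): min(10, 4) = 4

4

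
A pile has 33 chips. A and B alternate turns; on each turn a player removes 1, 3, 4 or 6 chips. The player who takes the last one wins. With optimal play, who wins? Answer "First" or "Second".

W/L table (W = player to move can force a win):
i:   0  1  2  3  4  5  6  7  8  9 10 11 12 13 14 15 16 17 18 19 20 21 22 23 24 25 26 27 28 29 30 31 32 33
     L  W  L  W  W  W  W  L  W  L  W  W  W  W  L  W  L  W  W  W  W  L  W  L  W  W  W  W  L  W  L  W  W  W
Position 33 is W, so the first player wins.

First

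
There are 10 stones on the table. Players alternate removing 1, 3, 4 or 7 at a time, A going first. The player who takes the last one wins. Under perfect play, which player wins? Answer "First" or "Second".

Compute winning (W) and losing (L) positions by backward induction:
i:   0  1  2  3  4  5  6  7  8  9 10
     L  W  L  W  W  W  W  W  L  W  L
Position 10 is L, so the second player wins.

Second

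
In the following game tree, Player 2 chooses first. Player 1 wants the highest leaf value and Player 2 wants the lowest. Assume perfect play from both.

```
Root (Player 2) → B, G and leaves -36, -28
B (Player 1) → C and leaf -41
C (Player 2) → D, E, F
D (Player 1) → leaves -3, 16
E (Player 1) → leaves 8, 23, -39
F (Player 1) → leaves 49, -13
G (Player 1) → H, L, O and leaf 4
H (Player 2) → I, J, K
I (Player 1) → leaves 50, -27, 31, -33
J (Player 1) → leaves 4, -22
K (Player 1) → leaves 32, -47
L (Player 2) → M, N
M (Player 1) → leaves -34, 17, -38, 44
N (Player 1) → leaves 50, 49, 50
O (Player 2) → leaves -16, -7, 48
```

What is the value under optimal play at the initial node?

D (Player 1): max(-3, 16) = 16
E (Player 1): max(8, 23, -39) = 23
F (Player 1): max(49, -13) = 49
C (Player 2): min(16, 23, 49) = 16
B (Player 1): max(16, -41) = 16
I (Player 1): max(50, -27, 31, -33) = 50
J (Player 1): max(4, -22) = 4
K (Player 1): max(32, -47) = 32
H (Player 2): min(50, 4, 32) = 4
M (Player 1): max(-34, 17, -38, 44) = 44
N (Player 1): max(50, 49, 50) = 50
L (Player 2): min(44, 50) = 44
O (Player 2): min(-16, -7, 48) = -16
G (Player 1): max(4, 44, -16, 4) = 44
Root (Player 2): min(16, 44, -36, -28) = -36

-36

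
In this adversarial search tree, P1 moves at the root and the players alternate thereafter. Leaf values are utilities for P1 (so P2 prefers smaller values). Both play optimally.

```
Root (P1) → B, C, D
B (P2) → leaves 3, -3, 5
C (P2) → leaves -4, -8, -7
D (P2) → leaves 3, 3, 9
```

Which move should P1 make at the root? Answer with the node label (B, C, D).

D

B (P2): min(3, -3, 5) = -3
C (P2): min(-4, -8, -7) = -8
D (P2): min(3, 3, 9) = 3
Root (P1): max(-3, -8, 3) = 3
P1 picks the child with the highest value: D (value 3).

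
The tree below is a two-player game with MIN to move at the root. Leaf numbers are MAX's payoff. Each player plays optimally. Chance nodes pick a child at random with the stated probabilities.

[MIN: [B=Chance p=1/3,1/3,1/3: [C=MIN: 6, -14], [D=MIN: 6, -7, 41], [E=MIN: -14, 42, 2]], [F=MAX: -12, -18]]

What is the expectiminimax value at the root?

-12

C (MIN): min(6, -14) = -14
D (MIN): min(6, -7, 41) = -7
E (MIN): min(-14, 42, 2) = -14
B (Chance): 1/3·-14 + 1/3·-7 + 1/3·-14 = -11.67
F (MAX): max(-12, -18) = -12
Root (MIN): min(-11.67, -12) = -12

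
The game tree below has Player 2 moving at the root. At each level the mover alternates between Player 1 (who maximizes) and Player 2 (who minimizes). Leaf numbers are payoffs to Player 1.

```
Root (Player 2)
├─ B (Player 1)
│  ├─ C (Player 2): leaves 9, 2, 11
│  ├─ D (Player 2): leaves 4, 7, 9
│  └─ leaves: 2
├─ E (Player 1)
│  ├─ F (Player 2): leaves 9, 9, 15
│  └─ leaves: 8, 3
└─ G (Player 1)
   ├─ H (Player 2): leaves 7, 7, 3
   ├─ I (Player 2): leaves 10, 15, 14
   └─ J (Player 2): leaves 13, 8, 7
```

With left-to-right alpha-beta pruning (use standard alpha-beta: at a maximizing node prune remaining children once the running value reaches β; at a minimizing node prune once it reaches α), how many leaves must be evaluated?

C [α=-∞,β=+∞]: v=2
D [α=2,β=+∞]: v=4
B [α=-∞,β=+∞]: v=4
F [α=-∞,β=4]: v=9
E [α=-∞,β=4]: v=9 after child 1 ≥ β → β-cutoff, skip 2
H [α=-∞,β=4]: v=3
I [α=3,β=4]: v=10
G [α=-∞,β=4]: v=10 after child 2 ≥ β → β-cutoff, skip 1
Root [α=-∞,β=+∞]: v=4
Leaves evaluated: 16 of 21.

16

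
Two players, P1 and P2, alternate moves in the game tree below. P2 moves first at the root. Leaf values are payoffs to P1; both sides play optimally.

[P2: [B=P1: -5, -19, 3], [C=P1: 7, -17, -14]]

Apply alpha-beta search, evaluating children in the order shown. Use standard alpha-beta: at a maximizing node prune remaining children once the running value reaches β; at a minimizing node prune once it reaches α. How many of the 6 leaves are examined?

4

B [α=-∞,β=+∞]: v=3
C [α=-∞,β=3]: v=7 after child 1 ≥ β → β-cutoff, skip 2
Root [α=-∞,β=+∞]: v=3
Leaves evaluated: 4 of 6.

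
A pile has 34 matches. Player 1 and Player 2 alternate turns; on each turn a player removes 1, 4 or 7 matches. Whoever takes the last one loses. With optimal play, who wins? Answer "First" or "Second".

First

Mark each pile size as W (mover wins) or L (mover loses):
i:   0  1  2  3  4  5  6  7  8  9 10 11 12 13 14 15 16 17 18 19 20 21 22 23 24 25 26 27 28 29 30 31 32 33 34
     W  L  W  L  W  W  L  W  W  L  W  L  W  W  L  W  W  L  W  L  W  W  L  W  W  L  W  L  W  W  L  W  W  L  W
Position 34 is W, so the first player wins.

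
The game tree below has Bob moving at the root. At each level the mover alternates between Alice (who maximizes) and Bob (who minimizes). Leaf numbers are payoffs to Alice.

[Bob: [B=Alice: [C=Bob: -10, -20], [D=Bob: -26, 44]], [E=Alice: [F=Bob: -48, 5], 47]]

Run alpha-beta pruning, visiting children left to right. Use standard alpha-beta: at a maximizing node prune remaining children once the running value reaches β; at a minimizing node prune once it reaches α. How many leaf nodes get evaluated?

C [α=-∞,β=+∞]: v=-20
D [α=-20,β=+∞]: v=-26 after child 1 ≤ α → α-cutoff, skip 1
B [α=-∞,β=+∞]: v=-20
F [α=-∞,β=-20]: v=-48
E [α=-∞,β=-20]: v=47
Root [α=-∞,β=+∞]: v=-20
Leaves evaluated: 6 of 7.

6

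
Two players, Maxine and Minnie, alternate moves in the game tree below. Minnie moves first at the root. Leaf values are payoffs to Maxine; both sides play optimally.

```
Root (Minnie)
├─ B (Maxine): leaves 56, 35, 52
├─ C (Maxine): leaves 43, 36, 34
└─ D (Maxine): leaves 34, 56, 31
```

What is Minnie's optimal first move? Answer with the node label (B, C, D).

C

B (Maxine): max(56, 35, 52) = 56
C (Maxine): max(43, 36, 34) = 43
D (Maxine): max(34, 56, 31) = 56
Root (Minnie): min(56, 43, 56) = 43
Minnie picks the child with the lowest value: C (value 43).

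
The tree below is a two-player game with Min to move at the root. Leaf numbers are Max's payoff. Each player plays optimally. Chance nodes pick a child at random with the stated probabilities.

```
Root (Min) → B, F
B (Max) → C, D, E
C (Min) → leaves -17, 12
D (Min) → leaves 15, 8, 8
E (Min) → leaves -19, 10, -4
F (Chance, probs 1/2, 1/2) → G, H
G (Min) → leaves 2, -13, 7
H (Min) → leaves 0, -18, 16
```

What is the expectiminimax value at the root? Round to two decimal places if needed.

-15.5

C (Min): min(-17, 12) = -17
D (Min): min(15, 8, 8) = 8
E (Min): min(-19, 10, -4) = -19
B (Max): max(-17, 8, -19) = 8
G (Min): min(2, -13, 7) = -13
H (Min): min(0, -18, 16) = -18
F (Chance): 1/2·-13 + 1/2·-18 = -15.5
Root (Min): min(8, -15.5) = -15.5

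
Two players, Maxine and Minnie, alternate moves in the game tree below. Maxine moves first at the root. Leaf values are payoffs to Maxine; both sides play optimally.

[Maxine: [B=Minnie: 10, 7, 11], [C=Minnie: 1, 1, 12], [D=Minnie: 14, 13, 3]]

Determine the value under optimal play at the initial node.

B (Minnie): min(10, 7, 11) = 7
C (Minnie): min(1, 1, 12) = 1
D (Minnie): min(14, 13, 3) = 3
Root (Maxine): max(7, 1, 3) = 7

7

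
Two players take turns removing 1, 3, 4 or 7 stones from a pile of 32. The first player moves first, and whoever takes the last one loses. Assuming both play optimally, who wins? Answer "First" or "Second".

First

Compute winning (W) and losing (L) positions by backward induction:
i:   0  1  2  3  4  5  6  7  8  9 10 11 12 13 14 15 16 17 18 19 20 21 22 23 24 25 26 27 28 29 30 31 32
     W  L  W  L  W  W  W  W  W  L  W  L  W  W  W  W  W  L  W  L  W  W  W  W  W  L  W  L  W  W  W  W  W
Position 32 is W, so the first player wins.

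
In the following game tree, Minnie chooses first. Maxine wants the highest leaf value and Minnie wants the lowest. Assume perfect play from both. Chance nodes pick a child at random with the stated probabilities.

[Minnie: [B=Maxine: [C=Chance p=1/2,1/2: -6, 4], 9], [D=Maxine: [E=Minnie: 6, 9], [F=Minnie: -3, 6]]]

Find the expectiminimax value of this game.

C (Chance): 1/2·-6 + 1/2·4 = -1
B (Maxine): max(-1, 9) = 9
E (Minnie): min(6, 9) = 6
F (Minnie): min(-3, 6) = -3
D (Maxine): max(6, -3) = 6
Root (Minnie): min(9, 6) = 6

6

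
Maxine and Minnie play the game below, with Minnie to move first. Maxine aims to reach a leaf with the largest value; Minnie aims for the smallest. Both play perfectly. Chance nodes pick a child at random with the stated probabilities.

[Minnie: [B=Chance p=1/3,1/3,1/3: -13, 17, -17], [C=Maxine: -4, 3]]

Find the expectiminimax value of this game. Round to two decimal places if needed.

-4.33

B (Chance): 1/3·-13 + 1/3·17 + 1/3·-17 = -4.33
C (Maxine): max(-4, 3) = 3
Root (Minnie): min(-4.33, 3) = -4.33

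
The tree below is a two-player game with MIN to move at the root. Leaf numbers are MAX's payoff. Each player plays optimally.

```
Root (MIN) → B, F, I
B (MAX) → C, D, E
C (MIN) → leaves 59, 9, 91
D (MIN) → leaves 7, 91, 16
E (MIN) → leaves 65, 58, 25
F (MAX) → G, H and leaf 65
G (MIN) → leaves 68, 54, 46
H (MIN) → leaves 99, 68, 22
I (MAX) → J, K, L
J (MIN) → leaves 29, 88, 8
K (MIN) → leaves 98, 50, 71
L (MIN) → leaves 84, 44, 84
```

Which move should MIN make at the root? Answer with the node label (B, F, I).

B

C (MIN): min(59, 9, 91) = 9
D (MIN): min(7, 91, 16) = 7
E (MIN): min(65, 58, 25) = 25
B (MAX): max(9, 7, 25) = 25
G (MIN): min(68, 54, 46) = 46
H (MIN): min(99, 68, 22) = 22
F (MAX): max(46, 22, 65) = 65
J (MIN): min(29, 88, 8) = 8
K (MIN): min(98, 50, 71) = 50
L (MIN): min(84, 44, 84) = 44
I (MAX): max(8, 50, 44) = 50
Root (MIN): min(25, 65, 50) = 25
MIN picks the child with the lowest value: B (value 25).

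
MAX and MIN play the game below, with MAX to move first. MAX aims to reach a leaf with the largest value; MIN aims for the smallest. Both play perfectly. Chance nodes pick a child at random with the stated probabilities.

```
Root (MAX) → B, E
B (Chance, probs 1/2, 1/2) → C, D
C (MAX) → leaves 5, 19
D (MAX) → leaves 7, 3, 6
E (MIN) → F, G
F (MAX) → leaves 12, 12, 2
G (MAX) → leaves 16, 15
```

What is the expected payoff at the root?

C (MAX): max(5, 19) = 19
D (MAX): max(7, 3, 6) = 7
B (Chance): 1/2·19 + 1/2·7 = 13
F (MAX): max(12, 12, 2) = 12
G (MAX): max(16, 15) = 16
E (MIN): min(12, 16) = 12
Root (MAX): max(13, 12) = 13

13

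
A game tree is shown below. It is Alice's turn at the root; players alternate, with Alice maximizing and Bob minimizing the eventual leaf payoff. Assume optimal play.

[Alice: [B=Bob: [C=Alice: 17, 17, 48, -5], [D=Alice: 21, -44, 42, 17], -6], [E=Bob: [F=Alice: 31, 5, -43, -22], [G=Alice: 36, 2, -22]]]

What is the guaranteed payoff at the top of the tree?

31

C (Alice): max(17, 17, 48, -5) = 48
D (Alice): max(21, -44, 42, 17) = 42
B (Bob): min(48, 42, -6) = -6
F (Alice): max(31, 5, -43, -22) = 31
G (Alice): max(36, 2, -22) = 36
E (Bob): min(31, 36) = 31
Root (Alice): max(-6, 31) = 31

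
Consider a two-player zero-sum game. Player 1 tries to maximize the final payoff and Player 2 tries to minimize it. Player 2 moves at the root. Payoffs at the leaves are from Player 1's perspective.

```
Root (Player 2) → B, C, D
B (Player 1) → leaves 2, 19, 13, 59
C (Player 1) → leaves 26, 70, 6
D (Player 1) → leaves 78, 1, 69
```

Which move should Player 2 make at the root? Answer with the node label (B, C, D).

B (Player 1): max(2, 19, 13, 59) = 59
C (Player 1): max(26, 70, 6) = 70
D (Player 1): max(78, 1, 69) = 78
Root (Player 2): min(59, 70, 78) = 59
Player 2 picks the child with the lowest value: B (value 59).

B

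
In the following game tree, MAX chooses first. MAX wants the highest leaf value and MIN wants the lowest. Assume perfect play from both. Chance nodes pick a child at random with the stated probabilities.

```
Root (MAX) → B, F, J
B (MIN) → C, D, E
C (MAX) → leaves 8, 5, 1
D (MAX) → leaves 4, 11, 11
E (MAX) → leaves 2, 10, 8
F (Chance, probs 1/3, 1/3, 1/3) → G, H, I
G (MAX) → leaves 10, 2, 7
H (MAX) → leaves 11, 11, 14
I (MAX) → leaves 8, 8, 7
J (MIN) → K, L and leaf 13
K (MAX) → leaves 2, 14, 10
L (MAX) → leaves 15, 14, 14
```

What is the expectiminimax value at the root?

C (MAX): max(8, 5, 1) = 8
D (MAX): max(4, 11, 11) = 11
E (MAX): max(2, 10, 8) = 10
B (MIN): min(8, 11, 10) = 8
G (MAX): max(10, 2, 7) = 10
H (MAX): max(11, 11, 14) = 14
I (MAX): max(8, 8, 7) = 8
F (Chance): 1/3·10 + 1/3·14 + 1/3·8 = 10.67
K (MAX): max(2, 14, 10) = 14
L (MAX): max(15, 14, 14) = 15
J (MIN): min(14, 15, 13) = 13
Root (MAX): max(8, 10.67, 13) = 13

13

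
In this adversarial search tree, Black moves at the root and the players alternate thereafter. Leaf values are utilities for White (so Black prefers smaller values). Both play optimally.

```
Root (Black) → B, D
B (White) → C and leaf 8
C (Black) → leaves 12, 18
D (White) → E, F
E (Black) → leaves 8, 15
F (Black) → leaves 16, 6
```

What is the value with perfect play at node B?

C: min(12, 18) = 12
B: max(12, 8) = 12

12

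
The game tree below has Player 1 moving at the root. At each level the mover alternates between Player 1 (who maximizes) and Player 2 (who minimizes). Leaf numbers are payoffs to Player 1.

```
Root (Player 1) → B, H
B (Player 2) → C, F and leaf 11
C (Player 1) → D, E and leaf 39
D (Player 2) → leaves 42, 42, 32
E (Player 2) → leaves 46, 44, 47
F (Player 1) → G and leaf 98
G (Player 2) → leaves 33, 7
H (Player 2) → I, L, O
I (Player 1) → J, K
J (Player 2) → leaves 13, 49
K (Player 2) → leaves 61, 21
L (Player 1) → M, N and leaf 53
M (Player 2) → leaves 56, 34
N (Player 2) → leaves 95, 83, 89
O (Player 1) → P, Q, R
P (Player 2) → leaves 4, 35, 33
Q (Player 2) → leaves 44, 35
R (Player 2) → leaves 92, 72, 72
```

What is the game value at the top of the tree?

D (Player 2): min(42, 42, 32) = 32
E (Player 2): min(46, 44, 47) = 44
C (Player 1): max(32, 44, 39) = 44
G (Player 2): min(33, 7) = 7
F (Player 1): max(7, 98) = 98
B (Player 2): min(44, 98, 11) = 11
J (Player 2): min(13, 49) = 13
K (Player 2): min(61, 21) = 21
I (Player 1): max(13, 21) = 21
M (Player 2): min(56, 34) = 34
N (Player 2): min(95, 83, 89) = 83
L (Player 1): max(34, 83, 53) = 83
P (Player 2): min(4, 35, 33) = 4
Q (Player 2): min(44, 35) = 35
R (Player 2): min(92, 72, 72) = 72
O (Player 1): max(4, 35, 72) = 72
H (Player 2): min(21, 83, 72) = 21
Root (Player 1): max(11, 21) = 21

21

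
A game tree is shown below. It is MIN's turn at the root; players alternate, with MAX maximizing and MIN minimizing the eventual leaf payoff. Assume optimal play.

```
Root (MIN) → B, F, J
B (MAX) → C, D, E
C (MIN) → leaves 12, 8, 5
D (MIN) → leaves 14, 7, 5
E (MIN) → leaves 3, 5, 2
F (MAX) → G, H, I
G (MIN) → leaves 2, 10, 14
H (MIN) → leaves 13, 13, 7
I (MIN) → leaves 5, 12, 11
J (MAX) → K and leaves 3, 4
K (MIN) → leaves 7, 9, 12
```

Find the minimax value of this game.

5

C (MIN): min(12, 8, 5) = 5
D (MIN): min(14, 7, 5) = 5
E (MIN): min(3, 5, 2) = 2
B (MAX): max(5, 5, 2) = 5
G (MIN): min(2, 10, 14) = 2
H (MIN): min(13, 13, 7) = 7
I (MIN): min(5, 12, 11) = 5
F (MAX): max(2, 7, 5) = 7
K (MIN): min(7, 9, 12) = 7
J (MAX): max(7, 3, 4) = 7
Root (MIN): min(5, 7, 7) = 5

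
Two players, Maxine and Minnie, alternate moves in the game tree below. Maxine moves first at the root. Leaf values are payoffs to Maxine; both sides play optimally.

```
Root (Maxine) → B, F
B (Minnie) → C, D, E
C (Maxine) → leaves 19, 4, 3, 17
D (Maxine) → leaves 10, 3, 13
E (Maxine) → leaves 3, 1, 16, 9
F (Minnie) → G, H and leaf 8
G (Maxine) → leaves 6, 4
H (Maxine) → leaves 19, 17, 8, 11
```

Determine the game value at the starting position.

13

C (Maxine): max(19, 4, 3, 17) = 19
D (Maxine): max(10, 3, 13) = 13
E (Maxine): max(3, 1, 16, 9) = 16
B (Minnie): min(19, 13, 16) = 13
G (Maxine): max(6, 4) = 6
H (Maxine): max(19, 17, 8, 11) = 19
F (Minnie): min(6, 19, 8) = 6
Root (Maxine): max(13, 6) = 13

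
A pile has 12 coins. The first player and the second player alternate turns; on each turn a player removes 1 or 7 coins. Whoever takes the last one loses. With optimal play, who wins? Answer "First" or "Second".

i:   0  1  2  3  4  5  6  7  8  9 10 11 12
     W  L  W  L  W  L  W  L  W  L  W  L  W
Position 12 is W, so the first player wins.

First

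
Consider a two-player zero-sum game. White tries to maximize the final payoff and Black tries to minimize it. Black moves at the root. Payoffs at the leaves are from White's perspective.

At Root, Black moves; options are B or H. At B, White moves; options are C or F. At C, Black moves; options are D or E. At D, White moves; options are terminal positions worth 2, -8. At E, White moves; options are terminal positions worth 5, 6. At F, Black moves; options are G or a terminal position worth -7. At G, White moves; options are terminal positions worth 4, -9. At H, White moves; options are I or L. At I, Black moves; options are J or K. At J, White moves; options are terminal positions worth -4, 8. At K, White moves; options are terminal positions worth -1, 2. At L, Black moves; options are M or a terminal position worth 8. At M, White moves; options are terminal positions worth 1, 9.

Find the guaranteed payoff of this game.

2

D (White): max(2, -8) = 2
E (White): max(5, 6) = 6
C (Black): min(2, 6) = 2
G (White): max(4, -9) = 4
F (Black): min(4, -7) = -7
B (White): max(2, -7) = 2
J (White): max(-4, 8) = 8
K (White): max(-1, 2) = 2
I (Black): min(8, 2) = 2
M (White): max(1, 9) = 9
L (Black): min(9, 8) = 8
H (White): max(2, 8) = 8
Root (Black): min(2, 8) = 2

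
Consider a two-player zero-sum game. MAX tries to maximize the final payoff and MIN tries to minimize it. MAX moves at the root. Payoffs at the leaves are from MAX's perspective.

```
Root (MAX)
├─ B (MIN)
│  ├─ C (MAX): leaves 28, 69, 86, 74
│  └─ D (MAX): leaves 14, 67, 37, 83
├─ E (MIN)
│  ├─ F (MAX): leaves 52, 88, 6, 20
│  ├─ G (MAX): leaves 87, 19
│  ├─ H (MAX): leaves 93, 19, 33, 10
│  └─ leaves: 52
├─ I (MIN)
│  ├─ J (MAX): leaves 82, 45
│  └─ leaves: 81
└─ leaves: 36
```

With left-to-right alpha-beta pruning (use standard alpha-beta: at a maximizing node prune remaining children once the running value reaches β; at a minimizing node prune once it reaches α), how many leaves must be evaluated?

C [α=-∞,β=+∞]: v=86
D [α=-∞,β=86]: v=83
B [α=-∞,β=+∞]: v=83
F [α=83,β=+∞]: v=88
G [α=83,β=88]: v=87
H [α=83,β=87]: v=93 after child 1 ≥ β → β-cutoff, skip 3
E [α=83,β=+∞]: v=52
J [α=83,β=+∞]: v=82
I [α=83,β=+∞]: v=82 after child 1 ≤ α → α-cutoff, skip 1
Root [α=-∞,β=+∞]: v=83
Leaves evaluated: 19 of 23.

19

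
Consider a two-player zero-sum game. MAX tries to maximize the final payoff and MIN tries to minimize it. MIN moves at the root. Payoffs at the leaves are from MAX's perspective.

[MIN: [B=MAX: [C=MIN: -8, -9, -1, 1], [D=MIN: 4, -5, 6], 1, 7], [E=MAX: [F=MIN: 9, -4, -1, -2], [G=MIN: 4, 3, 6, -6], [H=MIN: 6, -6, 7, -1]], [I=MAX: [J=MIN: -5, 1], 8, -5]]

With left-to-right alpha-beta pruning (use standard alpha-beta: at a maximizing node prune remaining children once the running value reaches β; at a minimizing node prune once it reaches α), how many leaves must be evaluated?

22

C [α=-∞,β=+∞]: v=-9
D [α=-9,β=+∞]: v=-5
B [α=-∞,β=+∞]: v=7
F [α=-∞,β=7]: v=-4
G [α=-4,β=7]: v=-6
H [α=-4,β=7]: v=-6 after child 2 ≤ α → α-cutoff, skip 2
E [α=-∞,β=7]: v=-4
J [α=-∞,β=-4]: v=-5
I [α=-∞,β=-4]: v=8 after child 2 ≥ β → β-cutoff, skip 1
Root [α=-∞,β=+∞]: v=-4
Leaves evaluated: 22 of 25.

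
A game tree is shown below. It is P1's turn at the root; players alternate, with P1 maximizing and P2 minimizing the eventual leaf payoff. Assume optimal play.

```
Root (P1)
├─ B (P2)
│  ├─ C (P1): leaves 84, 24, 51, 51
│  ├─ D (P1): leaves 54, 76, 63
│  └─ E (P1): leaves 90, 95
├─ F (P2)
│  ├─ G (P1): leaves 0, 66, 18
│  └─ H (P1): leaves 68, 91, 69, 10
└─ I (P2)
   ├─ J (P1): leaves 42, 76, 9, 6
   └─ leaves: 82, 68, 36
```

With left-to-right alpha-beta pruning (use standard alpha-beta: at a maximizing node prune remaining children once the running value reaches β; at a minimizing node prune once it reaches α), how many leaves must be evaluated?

15

C [α=-∞,β=+∞]: v=84
D [α=-∞,β=84]: v=76
E [α=-∞,β=76]: v=90 after child 1 ≥ β → β-cutoff, skip 1
B [α=-∞,β=+∞]: v=76
G [α=76,β=+∞]: v=66
F [α=76,β=+∞]: v=66 after child 1 ≤ α → α-cutoff, skip 1
J [α=76,β=+∞]: v=76
I [α=76,β=+∞]: v=76 after child 1 ≤ α → α-cutoff, skip 3
Root [α=-∞,β=+∞]: v=76
Leaves evaluated: 15 of 23.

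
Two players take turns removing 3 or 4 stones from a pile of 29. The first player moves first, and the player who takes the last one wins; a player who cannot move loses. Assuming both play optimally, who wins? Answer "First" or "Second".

Second

Mark each pile size as W (mover wins) or L (mover loses):
i:   0  1  2  3  4  5  6  7  8  9 10 11 12 13 14 15 16 17 18 19 20 21 22 23 24 25 26 27 28 29
     L  L  L  W  W  W  W  L  L  L  W  W  W  W  L  L  L  W  W  W  W  L  L  L  W  W  W  W  L  L
Position 29 is L, so the second player wins.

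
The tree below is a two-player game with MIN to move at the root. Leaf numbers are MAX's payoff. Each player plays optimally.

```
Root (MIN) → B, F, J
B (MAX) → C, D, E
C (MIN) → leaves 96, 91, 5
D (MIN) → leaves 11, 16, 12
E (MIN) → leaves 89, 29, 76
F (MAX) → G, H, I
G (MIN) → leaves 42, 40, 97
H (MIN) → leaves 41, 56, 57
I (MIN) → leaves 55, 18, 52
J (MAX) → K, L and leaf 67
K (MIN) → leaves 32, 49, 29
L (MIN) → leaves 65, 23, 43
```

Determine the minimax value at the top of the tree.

C (MIN): min(96, 91, 5) = 5
D (MIN): min(11, 16, 12) = 11
E (MIN): min(89, 29, 76) = 29
B (MAX): max(5, 11, 29) = 29
G (MIN): min(42, 40, 97) = 40
H (MIN): min(41, 56, 57) = 41
I (MIN): min(55, 18, 52) = 18
F (MAX): max(40, 41, 18) = 41
K (MIN): min(32, 49, 29) = 29
L (MIN): min(65, 23, 43) = 23
J (MAX): max(29, 23, 67) = 67
Root (MIN): min(29, 41, 67) = 29

29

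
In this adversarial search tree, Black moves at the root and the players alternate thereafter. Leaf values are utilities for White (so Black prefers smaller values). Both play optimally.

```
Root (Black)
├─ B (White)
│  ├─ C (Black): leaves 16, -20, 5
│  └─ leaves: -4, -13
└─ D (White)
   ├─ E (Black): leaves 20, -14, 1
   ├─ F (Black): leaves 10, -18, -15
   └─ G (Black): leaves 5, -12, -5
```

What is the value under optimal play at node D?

-12

E: min(20, -14, 1) = -14
F: min(10, -18, -15) = -18
G: min(5, -12, -5) = -12
D: max(-14, -18, -12) = -12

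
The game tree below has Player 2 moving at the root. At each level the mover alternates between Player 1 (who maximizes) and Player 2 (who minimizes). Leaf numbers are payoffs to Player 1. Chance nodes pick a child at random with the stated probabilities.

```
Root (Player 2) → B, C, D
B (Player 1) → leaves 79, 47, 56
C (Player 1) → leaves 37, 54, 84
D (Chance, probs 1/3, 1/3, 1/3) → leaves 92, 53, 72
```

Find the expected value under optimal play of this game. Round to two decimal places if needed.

72.33

B (Player 1): max(79, 47, 56) = 79
C (Player 1): max(37, 54, 84) = 84
D (Chance): 1/3·92 + 1/3·53 + 1/3·72 = 72.33
Root (Player 2): min(79, 84, 72.33) = 72.33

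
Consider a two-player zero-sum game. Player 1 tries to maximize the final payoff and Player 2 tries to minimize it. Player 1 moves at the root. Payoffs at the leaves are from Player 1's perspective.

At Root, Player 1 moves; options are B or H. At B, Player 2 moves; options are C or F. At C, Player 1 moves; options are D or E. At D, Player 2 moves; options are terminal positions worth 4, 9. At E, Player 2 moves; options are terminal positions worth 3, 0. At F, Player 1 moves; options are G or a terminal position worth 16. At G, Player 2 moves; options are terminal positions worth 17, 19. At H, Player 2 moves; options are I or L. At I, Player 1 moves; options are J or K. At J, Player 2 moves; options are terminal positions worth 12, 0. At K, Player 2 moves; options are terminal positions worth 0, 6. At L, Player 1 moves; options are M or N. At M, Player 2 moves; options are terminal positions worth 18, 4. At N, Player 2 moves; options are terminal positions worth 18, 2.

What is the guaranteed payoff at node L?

M: min(18, 4) = 4
N: min(18, 2) = 2
L: max(4, 2) = 4

4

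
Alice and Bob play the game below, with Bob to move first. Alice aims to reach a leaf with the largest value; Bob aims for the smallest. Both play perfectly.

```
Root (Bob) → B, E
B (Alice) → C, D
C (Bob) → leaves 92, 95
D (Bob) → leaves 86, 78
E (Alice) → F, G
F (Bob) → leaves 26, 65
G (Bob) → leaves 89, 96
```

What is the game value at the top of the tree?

C (Bob): min(92, 95) = 92
D (Bob): min(86, 78) = 78
B (Alice): max(92, 78) = 92
F (Bob): min(26, 65) = 26
G (Bob): min(89, 96) = 89
E (Alice): max(26, 89) = 89
Root (Bob): min(92, 89) = 89

89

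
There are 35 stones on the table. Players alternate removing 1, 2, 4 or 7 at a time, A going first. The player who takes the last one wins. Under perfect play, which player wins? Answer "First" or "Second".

Compute winning (W) and losing (L) positions by backward induction:
i:   0  1  2  3  4  5  6  7  8  9 10 11 12 13 14 15 16 17 18 19 20 21 22 23 24 25 26 27 28 29 30 31 32 33 34 35
     L  W  W  L  W  W  L  W  W  L  W  W  L  W  W  L  W  W  L  W  W  L  W  W  L  W  W  L  W  W  L  W  W  L  W  W
Position 35 is W, so the first player wins.

First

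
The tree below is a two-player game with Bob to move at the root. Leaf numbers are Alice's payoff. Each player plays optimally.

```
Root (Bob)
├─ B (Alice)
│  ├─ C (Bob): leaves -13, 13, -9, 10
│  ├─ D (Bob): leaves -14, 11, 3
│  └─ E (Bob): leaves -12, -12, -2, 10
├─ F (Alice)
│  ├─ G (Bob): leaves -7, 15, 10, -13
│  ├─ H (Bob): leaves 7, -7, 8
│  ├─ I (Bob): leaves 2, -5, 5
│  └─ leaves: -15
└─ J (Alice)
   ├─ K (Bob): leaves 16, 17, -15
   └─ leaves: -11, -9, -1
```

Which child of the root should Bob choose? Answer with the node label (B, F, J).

C (Bob): min(-13, 13, -9, 10) = -13
D (Bob): min(-14, 11, 3) = -14
E (Bob): min(-12, -12, -2, 10) = -12
B (Alice): max(-13, -14, -12) = -12
G (Bob): min(-7, 15, 10, -13) = -13
H (Bob): min(7, -7, 8) = -7
I (Bob): min(2, -5, 5) = -5
F (Alice): max(-13, -7, -5, -15) = -5
K (Bob): min(16, 17, -15) = -15
J (Alice): max(-15, -11, -9, -1) = -1
Root (Bob): min(-12, -5, -1) = -12
Bob picks the child with the lowest value: B (value -12).

B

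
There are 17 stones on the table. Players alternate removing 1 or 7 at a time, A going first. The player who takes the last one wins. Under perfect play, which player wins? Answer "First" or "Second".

Positions where the player to move wins (W) vs loses (L):
i:   0  1  2  3  4  5  6  7  8  9 10 11 12 13 14 15 16 17
     L  W  L  W  L  W  L  W  L  W  L  W  L  W  L  W  L  W
Position 17 is W, so the first player wins.

First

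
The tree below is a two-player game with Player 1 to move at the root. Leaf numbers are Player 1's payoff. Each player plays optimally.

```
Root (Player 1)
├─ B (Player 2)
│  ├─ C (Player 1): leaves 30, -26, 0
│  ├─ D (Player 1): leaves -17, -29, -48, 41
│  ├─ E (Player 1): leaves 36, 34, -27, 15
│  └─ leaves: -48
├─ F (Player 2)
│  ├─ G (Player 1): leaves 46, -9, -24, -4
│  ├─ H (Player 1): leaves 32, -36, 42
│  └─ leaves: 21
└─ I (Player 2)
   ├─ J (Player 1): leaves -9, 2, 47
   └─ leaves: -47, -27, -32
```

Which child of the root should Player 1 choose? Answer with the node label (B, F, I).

C (Player 1): max(30, -26, 0) = 30
D (Player 1): max(-17, -29, -48, 41) = 41
E (Player 1): max(36, 34, -27, 15) = 36
B (Player 2): min(30, 41, 36, -48) = -48
G (Player 1): max(46, -9, -24, -4) = 46
H (Player 1): max(32, -36, 42) = 42
F (Player 2): min(46, 42, 21) = 21
J (Player 1): max(-9, 2, 47) = 47
I (Player 2): min(47, -47, -27, -32) = -47
Root (Player 1): max(-48, 21, -47) = 21
Player 1 picks the child with the highest value: F (value 21).

F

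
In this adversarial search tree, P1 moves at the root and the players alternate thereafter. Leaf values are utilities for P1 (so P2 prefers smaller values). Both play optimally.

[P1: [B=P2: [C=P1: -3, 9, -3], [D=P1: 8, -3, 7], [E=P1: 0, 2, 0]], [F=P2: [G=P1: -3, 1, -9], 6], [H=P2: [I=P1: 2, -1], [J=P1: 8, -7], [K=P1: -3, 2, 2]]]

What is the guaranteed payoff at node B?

2

C: max(-3, 9, -3) = 9
D: max(8, -3, 7) = 8
E: max(0, 2, 0) = 2
B: min(9, 8, 2) = 2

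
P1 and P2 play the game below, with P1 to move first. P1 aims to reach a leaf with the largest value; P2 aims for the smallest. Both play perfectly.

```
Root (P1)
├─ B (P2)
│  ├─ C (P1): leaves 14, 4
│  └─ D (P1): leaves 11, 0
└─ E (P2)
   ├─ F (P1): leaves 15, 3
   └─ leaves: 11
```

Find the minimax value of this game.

11

C (P1): max(14, 4) = 14
D (P1): max(11, 0) = 11
B (P2): min(14, 11) = 11
F (P1): max(15, 3) = 15
E (P2): min(15, 11) = 11
Root (P1): max(11, 11) = 11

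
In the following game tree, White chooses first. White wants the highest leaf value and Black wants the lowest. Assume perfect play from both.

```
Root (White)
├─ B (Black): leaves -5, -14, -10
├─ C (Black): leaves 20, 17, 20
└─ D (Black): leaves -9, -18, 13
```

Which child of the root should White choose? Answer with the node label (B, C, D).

C

B (Black): min(-5, -14, -10) = -14
C (Black): min(20, 17, 20) = 17
D (Black): min(-9, -18, 13) = -18
Root (White): max(-14, 17, -18) = 17
White picks the child with the highest value: C (value 17).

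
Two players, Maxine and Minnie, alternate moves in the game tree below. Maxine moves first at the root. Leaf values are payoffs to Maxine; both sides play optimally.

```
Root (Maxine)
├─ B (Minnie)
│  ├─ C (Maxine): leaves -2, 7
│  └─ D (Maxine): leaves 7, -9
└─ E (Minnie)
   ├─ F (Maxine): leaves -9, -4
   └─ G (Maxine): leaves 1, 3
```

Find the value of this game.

C (Maxine): max(-2, 7) = 7
D (Maxine): max(7, -9) = 7
B (Minnie): min(7, 7) = 7
F (Maxine): max(-9, -4) = -4
G (Maxine): max(1, 3) = 3
E (Minnie): min(-4, 3) = -4
Root (Maxine): max(7, -4) = 7

7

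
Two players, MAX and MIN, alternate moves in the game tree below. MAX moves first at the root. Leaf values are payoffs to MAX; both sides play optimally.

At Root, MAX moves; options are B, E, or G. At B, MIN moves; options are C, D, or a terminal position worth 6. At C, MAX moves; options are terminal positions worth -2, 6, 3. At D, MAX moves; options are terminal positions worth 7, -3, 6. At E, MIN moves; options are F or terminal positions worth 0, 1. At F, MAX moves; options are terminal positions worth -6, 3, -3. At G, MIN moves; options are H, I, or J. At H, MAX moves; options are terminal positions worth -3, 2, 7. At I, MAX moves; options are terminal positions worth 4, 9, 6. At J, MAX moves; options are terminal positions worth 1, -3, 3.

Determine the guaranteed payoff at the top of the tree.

C (MAX): max(-2, 6, 3) = 6
D (MAX): max(7, -3, 6) = 7
B (MIN): min(6, 7, 6) = 6
F (MAX): max(-6, 3, -3) = 3
E (MIN): min(3, 0, 1) = 0
H (MAX): max(-3, 2, 7) = 7
I (MAX): max(4, 9, 6) = 9
J (MAX): max(1, -3, 3) = 3
G (MIN): min(7, 9, 3) = 3
Root (MAX): max(6, 0, 3) = 6

6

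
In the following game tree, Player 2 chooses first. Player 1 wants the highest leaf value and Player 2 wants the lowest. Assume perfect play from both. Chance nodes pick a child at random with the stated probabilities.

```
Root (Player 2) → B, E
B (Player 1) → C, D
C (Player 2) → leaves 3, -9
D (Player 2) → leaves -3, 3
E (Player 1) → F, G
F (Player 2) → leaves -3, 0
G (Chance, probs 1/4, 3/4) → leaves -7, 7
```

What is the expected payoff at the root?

C (Player 2): min(3, -9) = -9
D (Player 2): min(-3, 3) = -3
B (Player 1): max(-9, -3) = -3
F (Player 2): min(-3, 0) = -3
G (Chance): 1/4·-7 + 3/4·7 = 3.5
E (Player 1): max(-3, 3.5) = 3.5
Root (Player 2): min(-3, 3.5) = -3

-3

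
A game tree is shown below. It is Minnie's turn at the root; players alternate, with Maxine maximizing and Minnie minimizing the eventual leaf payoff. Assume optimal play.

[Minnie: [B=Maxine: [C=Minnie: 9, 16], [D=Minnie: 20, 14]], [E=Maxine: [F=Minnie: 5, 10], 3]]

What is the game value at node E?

F: min(5, 10) = 5
E: max(5, 3) = 5

5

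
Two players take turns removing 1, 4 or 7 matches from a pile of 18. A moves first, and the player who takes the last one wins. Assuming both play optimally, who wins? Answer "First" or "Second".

Positions where the player to move wins (W) vs loses (L):
i:   0  1  2  3  4  5  6  7  8  9 10 11 12 13 14 15 16 17 18
     L  W  L  W  W  L  W  W  L  W  L  W  W  L  W  W  L  W  L
Position 18 is L, so the second player wins.

Second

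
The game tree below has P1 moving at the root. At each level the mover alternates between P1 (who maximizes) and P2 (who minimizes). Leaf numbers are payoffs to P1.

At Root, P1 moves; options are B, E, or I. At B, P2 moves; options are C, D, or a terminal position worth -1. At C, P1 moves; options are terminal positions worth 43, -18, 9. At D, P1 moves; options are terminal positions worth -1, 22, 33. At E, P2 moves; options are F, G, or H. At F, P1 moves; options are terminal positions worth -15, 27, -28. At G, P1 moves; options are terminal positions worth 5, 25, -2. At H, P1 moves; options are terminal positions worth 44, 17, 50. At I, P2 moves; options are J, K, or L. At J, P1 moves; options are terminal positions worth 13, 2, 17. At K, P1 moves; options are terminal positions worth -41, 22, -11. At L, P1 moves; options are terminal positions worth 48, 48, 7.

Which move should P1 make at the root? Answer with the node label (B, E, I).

E

C (P1): max(43, -18, 9) = 43
D (P1): max(-1, 22, 33) = 33
B (P2): min(43, 33, -1) = -1
F (P1): max(-15, 27, -28) = 27
G (P1): max(5, 25, -2) = 25
H (P1): max(44, 17, 50) = 50
E (P2): min(27, 25, 50) = 25
J (P1): max(13, 2, 17) = 17
K (P1): max(-41, 22, -11) = 22
L (P1): max(48, 48, 7) = 48
I (P2): min(17, 22, 48) = 17
Root (P1): max(-1, 25, 17) = 25
P1 picks the child with the highest value: E (value 25).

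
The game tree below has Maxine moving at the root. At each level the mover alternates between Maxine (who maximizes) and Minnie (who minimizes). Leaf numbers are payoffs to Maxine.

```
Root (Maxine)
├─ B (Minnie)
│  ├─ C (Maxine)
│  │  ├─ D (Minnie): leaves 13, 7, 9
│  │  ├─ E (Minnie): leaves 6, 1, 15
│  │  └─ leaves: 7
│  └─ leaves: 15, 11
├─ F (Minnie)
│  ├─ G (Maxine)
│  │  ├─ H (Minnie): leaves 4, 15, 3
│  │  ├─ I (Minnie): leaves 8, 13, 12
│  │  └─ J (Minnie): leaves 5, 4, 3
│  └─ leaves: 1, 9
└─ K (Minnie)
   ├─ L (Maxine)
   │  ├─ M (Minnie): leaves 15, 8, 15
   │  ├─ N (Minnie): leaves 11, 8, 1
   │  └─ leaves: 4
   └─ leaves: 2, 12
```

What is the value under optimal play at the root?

7

D (Minnie): min(13, 7, 9) = 7
E (Minnie): min(6, 1, 15) = 1
C (Maxine): max(7, 1, 7) = 7
B (Minnie): min(7, 15, 11) = 7
H (Minnie): min(4, 15, 3) = 3
I (Minnie): min(8, 13, 12) = 8
J (Minnie): min(5, 4, 3) = 3
G (Maxine): max(3, 8, 3) = 8
F (Minnie): min(8, 1, 9) = 1
M (Minnie): min(15, 8, 15) = 8
N (Minnie): min(11, 8, 1) = 1
L (Maxine): max(8, 1, 4) = 8
K (Minnie): min(8, 2, 12) = 2
Root (Maxine): max(7, 1, 2) = 7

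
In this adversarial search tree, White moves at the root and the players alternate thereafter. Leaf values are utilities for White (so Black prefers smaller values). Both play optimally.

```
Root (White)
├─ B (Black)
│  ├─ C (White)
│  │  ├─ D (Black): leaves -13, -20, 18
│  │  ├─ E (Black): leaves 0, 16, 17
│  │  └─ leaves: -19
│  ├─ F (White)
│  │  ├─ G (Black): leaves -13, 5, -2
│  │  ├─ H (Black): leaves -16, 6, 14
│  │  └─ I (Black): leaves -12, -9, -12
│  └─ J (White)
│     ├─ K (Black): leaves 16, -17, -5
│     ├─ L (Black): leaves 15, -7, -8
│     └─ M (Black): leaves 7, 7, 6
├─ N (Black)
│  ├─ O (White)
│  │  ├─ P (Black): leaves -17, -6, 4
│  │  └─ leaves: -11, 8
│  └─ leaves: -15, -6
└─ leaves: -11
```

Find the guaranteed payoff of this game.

-11

D (Black): min(-13, -20, 18) = -20
E (Black): min(0, 16, 17) = 0
C (White): max(-20, 0, -19) = 0
G (Black): min(-13, 5, -2) = -13
H (Black): min(-16, 6, 14) = -16
I (Black): min(-12, -9, -12) = -12
F (White): max(-13, -16, -12) = -12
K (Black): min(16, -17, -5) = -17
L (Black): min(15, -7, -8) = -8
M (Black): min(7, 7, 6) = 6
J (White): max(-17, -8, 6) = 6
B (Black): min(0, -12, 6) = -12
P (Black): min(-17, -6, 4) = -17
O (White): max(-17, -11, 8) = 8
N (Black): min(8, -15, -6) = -15
Root (White): max(-12, -15, -11) = -11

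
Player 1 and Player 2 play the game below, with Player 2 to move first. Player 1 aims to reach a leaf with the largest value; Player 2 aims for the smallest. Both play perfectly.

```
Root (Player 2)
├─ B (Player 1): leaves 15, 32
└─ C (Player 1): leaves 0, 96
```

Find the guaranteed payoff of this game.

B (Player 1): max(15, 32) = 32
C (Player 1): max(0, 96) = 96
Root (Player 2): min(32, 96) = 32

32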